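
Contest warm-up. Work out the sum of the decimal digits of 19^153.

874

19^153 = 4459651743768901196517993196934040348836341370206009592009153677079380959407892376354740013148944284972984025042628723104332685077600059155546639521554329379828929259619033472204611343831037559859
Sum of its 196 digits: 874.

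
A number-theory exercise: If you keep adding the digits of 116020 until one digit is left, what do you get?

1

1+1+6+0+2+0 = 10
1+0 = 1
(Equivalently, 116020 mod 9 = 1.)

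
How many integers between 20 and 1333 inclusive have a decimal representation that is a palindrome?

The integers in [20, 1333] that have a decimal representation that is a palindrome: 22, 33, 44, 55, 66, 77, …, 1221, 1331.
102 qualify.

102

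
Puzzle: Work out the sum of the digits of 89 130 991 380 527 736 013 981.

103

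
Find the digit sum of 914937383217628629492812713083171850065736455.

201

9+1+4+9+3+7+3+8+3+2+1+7+6+2+8+6+2+9+4+9+2+8+1+2+7+1+3+0+8+3+1+7+1+8+5+0+0+6+5+7+3+6+4+5+5 = 201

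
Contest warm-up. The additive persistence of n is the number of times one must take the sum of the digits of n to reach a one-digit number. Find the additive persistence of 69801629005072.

3

69801629005072 → 55 → 10 → 1 (3 steps)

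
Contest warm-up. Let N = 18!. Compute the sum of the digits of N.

18! = 6402373705728000
Sum of its 16 digits: 54.

54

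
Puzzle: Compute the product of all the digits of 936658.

38880

9×3×6×6×5×8 = 38880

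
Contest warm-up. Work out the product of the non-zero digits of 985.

9×8×5 = 360

360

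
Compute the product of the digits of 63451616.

6×3×4×5×1×6×1×6 = 12960

12960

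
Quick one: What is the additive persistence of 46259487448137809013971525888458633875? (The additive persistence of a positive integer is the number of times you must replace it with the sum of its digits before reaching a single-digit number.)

46259487448137809013971525888458633875 → 195 → 15 → 6 (3 steps)

3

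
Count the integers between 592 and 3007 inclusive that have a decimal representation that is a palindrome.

The integers in [592, 3007] that have a decimal representation that is a palindrome: 595, 606, 616, 626, 636, 646, …, 2992, 3003.
62 qualify.

62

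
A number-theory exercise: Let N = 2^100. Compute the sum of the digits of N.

2^100 = 1267650600228229401496703205376
Sum of its 31 digits: 115.

115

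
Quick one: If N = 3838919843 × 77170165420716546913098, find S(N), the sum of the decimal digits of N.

117

3838919843 × 77170165420716546913098 = 296250079321181195223132308803614
Sum of its 33 digits: 117.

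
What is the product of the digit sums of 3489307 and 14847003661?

1360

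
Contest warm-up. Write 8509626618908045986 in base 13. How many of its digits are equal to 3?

2

8509626618908045986 in base 13 is CA332075C17C58124.
The digit 3 appears 2 times.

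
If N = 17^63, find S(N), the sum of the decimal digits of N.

17^63 = 329823842388297603127136803999476682470817199986161913402815245153916577027313
Sum of its 78 digits: 359.

359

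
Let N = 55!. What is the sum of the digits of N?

55! = 12696403353658275925965100847566516959580321051449436762275840000000000000
Sum of its 74 digits: 279.

279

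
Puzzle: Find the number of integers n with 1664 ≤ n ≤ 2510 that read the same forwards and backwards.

8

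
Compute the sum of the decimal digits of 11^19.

83

11^19 = 61159090448414546291
Sum of its 20 digits: 83.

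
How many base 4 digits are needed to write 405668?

405668 in base 4 is 1203002210, which has 10 digits.

10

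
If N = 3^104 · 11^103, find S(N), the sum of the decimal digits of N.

3^104 · 11^103 = 7656972055932560483498159847124070667477248174795636754006818688346786600850333403442251689618259613857714205773185918531863205722265184695230676237256155811
Sum of its 157 digits: 720.

720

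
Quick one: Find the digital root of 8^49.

8

The digital root of n equals n mod 9 (or 9 when 9 | n), so we need 8^49 mod 9.
8^49 ≡ 8 (mod 9), so the digital root is 8.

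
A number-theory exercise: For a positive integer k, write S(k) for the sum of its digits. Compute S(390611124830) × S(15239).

S(390611124830) = 3+9+0+6+1+1+1+2+4+8+3+0 = 38.
S(15239) = 1+5+2+3+9 = 20.
38 · 20 = 760.

760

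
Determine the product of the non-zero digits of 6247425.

13440

6×2×4×7×4×2×5 = 13440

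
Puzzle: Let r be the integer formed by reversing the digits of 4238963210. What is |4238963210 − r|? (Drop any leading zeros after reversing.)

4115264886

Reverse of 4238963210 is 123698324.
|4238963210 − 123698324| = 4115264886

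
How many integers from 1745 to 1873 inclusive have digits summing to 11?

The integers in [1745, 1873] that have digits summing to 11: 1802, 1811, 1820.
3 qualify.

3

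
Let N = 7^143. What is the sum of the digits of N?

7^143 = 7063496300526315159539361033232862358030922064445135873448705419884155240265969106126322132413499668950895841044998412343
Sum of its 121 digits: 508.

508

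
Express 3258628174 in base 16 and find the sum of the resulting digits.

64

3258628174 in base 16 is C23AB84E.
Digit sum: 12+2+3+10+11+8+4+14 = 64.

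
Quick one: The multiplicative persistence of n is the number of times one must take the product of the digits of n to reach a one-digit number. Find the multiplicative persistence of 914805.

1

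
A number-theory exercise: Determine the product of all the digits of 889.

8×8×9 = 576

576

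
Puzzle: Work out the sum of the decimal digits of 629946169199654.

86

6+2+9+9+4+6+1+6+9+1+9+9+6+5+4 = 86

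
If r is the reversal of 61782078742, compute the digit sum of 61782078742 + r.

Reversal of 61782078742 is 24787028716; 61782078742 + 24787028716 = 86569107458.
Digit sum of 86569107458: 8+6+5+6+9+1+0+7+4+5+8 = 59.

59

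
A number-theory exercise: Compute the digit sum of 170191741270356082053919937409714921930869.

182

1+7+0+1+9+1+7+4+1+2+7+0+3+5+6+0+8+2+0+5+3+9+1+9+9+3+7+4+0+9+7+1+4+9+2+1+9+3+0+8+6+9 = 182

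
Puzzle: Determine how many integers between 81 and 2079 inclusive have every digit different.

The integers in [81, 2079] that have every digit different: 81, 82, 83, 84, 85, 86, …, 2078, 2079.
1211 qualify.

1211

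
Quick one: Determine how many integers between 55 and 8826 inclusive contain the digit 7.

The integers in [55, 8826] that contain the digit 7: 57, 67, 70, 71, 72, 73, …, 8807, 8817.
3127 qualify.

3127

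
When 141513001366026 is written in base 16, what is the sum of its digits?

141513001366026 in base 16 is 80B4902D720A.
Digit sum: 8+0+11+4+9+0+2+13+7+2+0+10 = 66.

66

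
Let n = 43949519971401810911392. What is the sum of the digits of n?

100

4+3+9+4+9+5+1+9+9+7+1+4+0+1+8+1+0+9+1+1+3+9+2 = 100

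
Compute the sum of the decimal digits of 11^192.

829

11^192 = 88592213009575201230959050581819203496673983850936311247456617209331422390098646799274067240224511892912343600256063311645277101292135934503249769447807774230858090529333267215281318750801671448715521
Sum of its 200 digits: 829.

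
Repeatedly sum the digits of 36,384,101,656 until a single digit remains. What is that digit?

7

3+6+3+8+4+1+0+1+6+5+6 = 43
4+3 = 7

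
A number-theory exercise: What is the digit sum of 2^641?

869

2^641 = 9124881235244390437282343211400582649786457014497119861158385035798550334417354773011825622634742799557284619147188814621377409442750875996505322639444428376503989348720529900165748384493207552
Sum of its 193 digits: 869.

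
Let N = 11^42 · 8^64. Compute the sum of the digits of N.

469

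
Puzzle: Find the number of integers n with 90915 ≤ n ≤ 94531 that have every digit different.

The integers in [90915, 94531] that have every digit different: 91023, 91024, 91025, 91026, 91027, 91028, …, 94530, 94531.
1196 qualify.

1196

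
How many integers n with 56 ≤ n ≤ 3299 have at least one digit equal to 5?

859

The integers in [56, 3299] that have at least one digit equal to 5: 56, 57, 58, 59, 65, 75, …, 3285, 3295.
859 qualify.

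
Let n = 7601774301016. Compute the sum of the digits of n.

43

7+6+0+1+7+7+4+3+0+1+0+1+6 = 43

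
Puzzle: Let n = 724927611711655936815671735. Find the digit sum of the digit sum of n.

8

First digit sum: 125.
1+2+5 = 8.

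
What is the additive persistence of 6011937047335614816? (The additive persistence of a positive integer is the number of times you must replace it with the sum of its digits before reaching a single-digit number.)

3

6011937047335614816 → 75 → 12 → 3 (3 steps)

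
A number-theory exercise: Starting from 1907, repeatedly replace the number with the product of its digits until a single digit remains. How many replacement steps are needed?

1907 → 0 (1 step)

1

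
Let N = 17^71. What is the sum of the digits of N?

386

17^71 = 2300771122759378216336589429524308027851797348154254064450486076730672752491528319986033
Sum of its 88 digits: 386.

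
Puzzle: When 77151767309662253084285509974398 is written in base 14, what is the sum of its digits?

213

77151767309662253084285509974398 in base 14 is 8A675B30B82DABBA3DCA5868A930.
Digit sum: 8+10+6+7+5+11+3+0+11+8+2+13+10+11+11+10+3+13+12+10+5+8+6+8+10+9+3+0 = 213.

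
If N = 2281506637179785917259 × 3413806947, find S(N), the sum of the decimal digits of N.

2281506637179785917259 × 3413806947 = 7788623207630961652311541398273
Sum of its 31 digits: 135.

135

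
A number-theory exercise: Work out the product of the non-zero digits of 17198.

504

1×7×1×9×8 = 504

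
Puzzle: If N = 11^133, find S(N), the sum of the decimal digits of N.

11^133 = 3200568495929836678645715734694833226102885454586195875169693056931408048977961093948842811959452328494413423153999203723966986522574735131
Sum of its 139 digits: 677.

677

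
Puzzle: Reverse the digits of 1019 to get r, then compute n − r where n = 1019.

-8082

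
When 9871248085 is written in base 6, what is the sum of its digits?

30

9871248085 in base 6 is 4311303034341.
Digit sum: 4+3+1+1+3+0+3+0+3+4+3+4+1 = 30.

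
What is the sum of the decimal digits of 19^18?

19^18 = 104127350297911241532841
Sum of its 24 digits: 82.

82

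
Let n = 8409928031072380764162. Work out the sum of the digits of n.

8+4+0+9+9+2+8+0+3+1+0+7+2+3+8+0+7+6+4+1+6+2 = 90

90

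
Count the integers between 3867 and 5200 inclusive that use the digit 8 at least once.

361

The integers in [3867, 5200] that use the digit 8 at least once: 3867, 3868, 3869, 3870, 3871, 3872, …, 5189, 5198.
361 qualify.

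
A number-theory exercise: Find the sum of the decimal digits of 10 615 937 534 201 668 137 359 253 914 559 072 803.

1+0+6+1+5+9+3+7+5+3+4+2+0+1+6+6+8+1+3+7+3+5+9+2+5+3+9+1+4+5+5+9+0+7+2+8+0+3 = 158

158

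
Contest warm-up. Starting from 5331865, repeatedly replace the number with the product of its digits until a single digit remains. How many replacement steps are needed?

5331865 → 10800 → 0 (2 steps)

2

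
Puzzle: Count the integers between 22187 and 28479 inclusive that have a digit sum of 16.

The integers in [22187, 28479] that have a digit sum of 16: 22192, 22219, 22228, 22237, 22246, 22255, …, 28411, 28420.
352 qualify.

352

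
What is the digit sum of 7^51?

7^51 = 12589255298531885026341962383987545444758743
Sum of its 44 digits: 217.

217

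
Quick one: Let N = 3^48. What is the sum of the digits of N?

117

3^48 = 79766443076872509863361
Sum of its 23 digits: 117.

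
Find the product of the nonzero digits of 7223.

84

7×2×2×3 = 84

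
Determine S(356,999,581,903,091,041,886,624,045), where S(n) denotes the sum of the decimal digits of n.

3+5+6+9+9+9+5+8+1+9+0+3+0+9+1+0+4+1+8+8+6+6+2+4+0+4+5 = 125

125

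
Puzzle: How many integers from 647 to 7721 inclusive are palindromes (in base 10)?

102

The integers in [647, 7721] that are palindromes (in base 10): 656, 666, 676, 686, 696, 707, …, 7557, 7667.
102 qualify.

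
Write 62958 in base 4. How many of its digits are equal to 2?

2

62958 in base 4 is 33113232.
The digit 2 appears 2 times.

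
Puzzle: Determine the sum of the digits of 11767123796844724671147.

1+1+7+6+7+1+2+3+7+9+6+8+4+4+7+2+4+6+7+1+1+4+7 = 105

105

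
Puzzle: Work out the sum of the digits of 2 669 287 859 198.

2+6+6+9+2+8+7+8+5+9+1+9+8 = 80

80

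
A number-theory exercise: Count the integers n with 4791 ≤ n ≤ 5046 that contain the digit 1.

The integers in [4791, 5046] that contain the digit 1: 4791, 4801, 4810, 4811, 4812, 4813, …, 5031, 5041.
53 qualify.

53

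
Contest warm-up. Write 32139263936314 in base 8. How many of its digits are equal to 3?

3

32139263936314 in base 8 is 723540132203472.
The digit 3 appears 3 times.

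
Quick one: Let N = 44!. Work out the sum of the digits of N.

216

44! = 2658271574788448768043625811014615890319638528000000000
Sum of its 55 digits: 216.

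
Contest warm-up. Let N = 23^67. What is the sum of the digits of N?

410

23^67 = 17209371632473416951512407430343972791444899258744425424119111408989634907925837174600928647
Sum of its 92 digits: 410.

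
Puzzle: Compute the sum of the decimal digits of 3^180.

360

3^180 = 76177348045866392339289727720615561750424801402395196724001565744957137343033038019601
Sum of its 86 digits: 360.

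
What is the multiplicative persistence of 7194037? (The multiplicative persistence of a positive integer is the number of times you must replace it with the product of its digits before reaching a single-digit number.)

1

7194037 → 0 (1 step)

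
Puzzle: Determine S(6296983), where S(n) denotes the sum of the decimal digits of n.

43

6+2+9+6+9+8+3 = 43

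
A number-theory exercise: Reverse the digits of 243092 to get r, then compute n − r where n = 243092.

-47250

Reverse of 243092 is 290342.
243092 − 290342 = -47250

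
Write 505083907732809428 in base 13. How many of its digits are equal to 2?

505083907732809428 in base 13 is 9B38283188A98B7A.
The digit 2 appears 1 time.

1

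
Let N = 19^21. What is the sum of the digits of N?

127

19^21 = 714209495693373205673756419
Sum of its 27 digits: 127.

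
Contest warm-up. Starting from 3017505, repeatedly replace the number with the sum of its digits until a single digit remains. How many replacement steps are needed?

3017505 → 21 → 3 (2 steps)

2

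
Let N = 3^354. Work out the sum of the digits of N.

792

3^354 = 7960203505214079922596627255169838497787047322828694156142117910690491617566742105220063689523875143398306807872117412260518969904597664896897486680228885639266332044169
Sum of its 169 digits: 792.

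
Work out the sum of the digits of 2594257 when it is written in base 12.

28

2594257 in base 12 is A51381.
Digit sum: 10+5+1+3+8+1 = 28.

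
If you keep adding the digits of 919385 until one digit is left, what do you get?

9+1+9+3+8+5 = 35
3+5 = 8
(Equivalently, 919385 mod 9 = 8.)

8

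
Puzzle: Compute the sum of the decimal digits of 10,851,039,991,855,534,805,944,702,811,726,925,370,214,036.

182

1+0+8+5+1+0+3+9+9+9+1+8+5+5+5+3+4+8+0+5+9+4+4+7+0+2+8+1+1+7+2+6+9+2+5+3+7+0+2+1+4+0+3+6 = 182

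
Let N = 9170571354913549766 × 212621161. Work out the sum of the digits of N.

9170571354913549766 × 212621161 = 1949857528515062005878198326
Sum of its 28 digits: 134.

134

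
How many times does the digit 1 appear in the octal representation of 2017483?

2017483 in base 8 is 7544313.
The digit 1 appears 1 time.

1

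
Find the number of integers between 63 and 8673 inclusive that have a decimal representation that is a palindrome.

The integers in [63, 8673] that have a decimal representation that is a palindrome: 66, 77, 88, 99, 101, 111, …, 8558, 8668.
171 qualify.

171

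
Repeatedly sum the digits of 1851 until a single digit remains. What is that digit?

1+8+5+1 = 15
1+5 = 6

6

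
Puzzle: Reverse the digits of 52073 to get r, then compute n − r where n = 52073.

15048

Reverse of 52073 is 37025.
52073 − 37025 = 15048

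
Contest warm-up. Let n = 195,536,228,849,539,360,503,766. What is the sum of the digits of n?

1+9+5+5+3+6+2+2+8+8+4+9+5+3+9+3+6+0+5+0+3+7+6+6 = 115

115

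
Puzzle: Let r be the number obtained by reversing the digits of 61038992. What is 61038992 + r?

Reverse of 61038992 is 29983016.
61038992 + 29983016 = 91022008

91022008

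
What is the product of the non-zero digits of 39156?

3×9×1×5×6 = 810

810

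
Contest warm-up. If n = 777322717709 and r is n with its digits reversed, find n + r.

Reverse of 777322717709 is 907717223777.
777322717709 + 907717223777 = 1685039941486

1685039941486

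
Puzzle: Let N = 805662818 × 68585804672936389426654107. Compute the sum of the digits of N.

165

805662818 × 68585804672936389426654107 = 55257032667595499840223552156893526
Sum of its 35 digits: 165.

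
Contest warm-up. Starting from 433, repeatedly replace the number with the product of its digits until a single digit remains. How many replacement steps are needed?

433 → 36 → 18 → 8 (3 steps)

3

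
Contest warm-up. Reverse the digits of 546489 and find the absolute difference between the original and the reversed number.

Reverse of 546489 is 984645.
|546489 − 984645| = 438156

438156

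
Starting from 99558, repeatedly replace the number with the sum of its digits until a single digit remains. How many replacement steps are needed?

99558 → 36 → 9 (2 steps)

2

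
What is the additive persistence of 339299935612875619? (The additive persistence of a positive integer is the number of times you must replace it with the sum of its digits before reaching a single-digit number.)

339299935612875619 → 97 → 16 → 7 (3 steps)

3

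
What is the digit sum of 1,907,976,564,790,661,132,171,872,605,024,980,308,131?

1+9+0+7+9+7+6+5+6+4+7+9+0+6+6+1+1+3+2+1+7+1+8+7+2+6+0+5+0+2+4+9+8+0+3+0+8+1+3+1 = 165

165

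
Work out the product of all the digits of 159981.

3240

1×5×9×9×8×1 = 3240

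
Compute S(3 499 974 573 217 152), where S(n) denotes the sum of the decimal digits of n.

3+4+9+9+9+7+4+5+7+3+2+1+7+1+5+2 = 78

78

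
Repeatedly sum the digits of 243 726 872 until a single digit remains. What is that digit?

2+4+3+7+2+6+8+7+2 = 41
4+1 = 5
(Equivalently, 243 726 872 mod 9 = 5.)

5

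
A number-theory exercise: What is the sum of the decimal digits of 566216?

5+6+6+2+1+6 = 26

26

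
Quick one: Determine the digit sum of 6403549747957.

70

6+4+0+3+5+4+9+7+4+7+9+5+7 = 70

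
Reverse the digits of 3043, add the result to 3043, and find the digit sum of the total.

Reversal of 3043 is 3403; 3043 + 3403 = 6446.
Digit sum of 6446: 6+4+4+6 = 20.

20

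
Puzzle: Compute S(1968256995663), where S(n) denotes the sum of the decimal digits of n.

75

1+9+6+8+2+5+6+9+9+5+6+6+3 = 75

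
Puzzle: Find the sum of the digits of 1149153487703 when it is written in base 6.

53

1149153487703 in base 6 is 2235525215215355.
Digit sum: 2+2+3+5+5+2+5+2+1+5+2+1+5+3+5+5 = 53.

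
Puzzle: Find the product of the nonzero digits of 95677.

13230

9×5×6×7×7 = 13230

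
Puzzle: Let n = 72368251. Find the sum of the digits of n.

7+2+3+6+8+2+5+1 = 34

34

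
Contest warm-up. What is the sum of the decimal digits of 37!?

153

37! = 13763753091226345046315979581580902400000000
Sum of its 44 digits: 153.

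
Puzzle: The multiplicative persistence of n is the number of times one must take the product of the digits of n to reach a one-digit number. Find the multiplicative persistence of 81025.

1

81025 → 0 (1 step)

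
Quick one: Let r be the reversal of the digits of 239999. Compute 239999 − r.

Reverse of 239999 is 999932.
239999 − 999932 = -759933

-759933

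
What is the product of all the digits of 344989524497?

313528320

3×4×4×9×8×9×5×2×4×4×9×7 = 313528320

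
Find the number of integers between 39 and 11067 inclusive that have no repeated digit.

5575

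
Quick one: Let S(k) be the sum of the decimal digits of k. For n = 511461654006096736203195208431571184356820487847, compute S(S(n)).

16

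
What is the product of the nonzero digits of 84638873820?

8×4×6×3×8×8×7×3×8×2 = 12386304

12386304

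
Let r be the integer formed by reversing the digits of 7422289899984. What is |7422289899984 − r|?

Reverse of 7422289899984 is 4899989822247.
|7422289899984 − 4899989822247| = 2522300077737

2522300077737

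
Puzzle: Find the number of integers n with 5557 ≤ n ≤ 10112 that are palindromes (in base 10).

46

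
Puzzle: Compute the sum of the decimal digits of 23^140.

23^140 = 43842674828675007089296284082286347933433853309203706038673070947402171609713701292509866601728526231163022860819144574862187111284480543609224375566479963275710507246722707655203537991106401
Sum of its 191 digits: 808.

808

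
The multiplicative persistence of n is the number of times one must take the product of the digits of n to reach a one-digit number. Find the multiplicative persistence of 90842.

1

90842 → 0 (1 step)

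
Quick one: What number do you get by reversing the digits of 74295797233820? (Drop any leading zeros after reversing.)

2833279759247

Reversing 74295797233820 gives 2833279759247.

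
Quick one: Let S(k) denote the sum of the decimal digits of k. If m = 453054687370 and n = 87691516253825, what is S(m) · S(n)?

3536

S(453054687370) = 4+5+3+0+5+4+6+8+7+3+7+0 = 52.
S(87691516253825) = 8+7+6+9+1+5+1+6+2+5+3+8+2+5 = 68.
52 · 68 = 3536.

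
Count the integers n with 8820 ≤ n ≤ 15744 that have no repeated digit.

2135

The integers in [8820, 15744] that have no repeated digit: 8901, 8902, 8903, 8904, 8905, 8906, …, 15742, 15743.
2135 qualify.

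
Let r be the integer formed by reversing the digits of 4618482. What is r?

2848164

Reversing 4618482 gives 2848164.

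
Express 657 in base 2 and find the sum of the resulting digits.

4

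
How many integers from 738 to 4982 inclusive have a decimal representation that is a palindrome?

The integers in [738, 4982] that have a decimal representation that is a palindrome: 747, 757, 767, 777, 787, 797, …, 4774, 4884.
65 qualify.

65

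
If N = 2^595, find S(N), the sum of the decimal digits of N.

2^595 = 129672361527531029953512745740348785969138944757576153124864291552832900356653379574990845279596993571506183956603149661949848471106617978371464838566061365220661931356297172615168
Sum of its 180 digits: 857.

857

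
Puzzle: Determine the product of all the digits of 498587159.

3628800

4×9×8×5×8×7×1×5×9 = 3628800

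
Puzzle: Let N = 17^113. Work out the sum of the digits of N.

647

17^113 = 10983180368347721376504386678048226190020688880888003889655510996581868816930139718155532922207845524284376730618271605950983326957831601937
Sum of its 140 digits: 647.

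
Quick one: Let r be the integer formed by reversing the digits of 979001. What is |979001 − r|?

Reverse of 979001 is 100979.
|979001 − 100979| = 878022

878022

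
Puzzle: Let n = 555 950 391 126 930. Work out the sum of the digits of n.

5+5+5+9+5+0+3+9+1+1+2+6+9+3+0 = 63

63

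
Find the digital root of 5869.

1

5+8+6+9 = 28
2+8 = 10
1+0 = 1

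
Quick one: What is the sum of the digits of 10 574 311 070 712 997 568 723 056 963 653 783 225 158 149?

193

1+0+5+7+4+3+1+1+0+7+0+7+1+2+9+9+7+5+6+8+7+2+3+0+5+6+9+6+3+6+5+3+7+8+3+2+2+5+1+5+8+1+4+9 = 193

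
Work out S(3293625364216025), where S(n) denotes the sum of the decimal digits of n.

59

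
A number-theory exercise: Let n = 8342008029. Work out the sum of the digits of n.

36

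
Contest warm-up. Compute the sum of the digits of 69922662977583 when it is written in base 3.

69922662977583 in base 3 is 100011120112121121100222022000.
Digit sum: 1+0+0+0+1+1+1+2+0+1+1+2+1+2+1+1+2+1+1+0+0+2+2+2+0+2+2+0+0+0 = 29.

29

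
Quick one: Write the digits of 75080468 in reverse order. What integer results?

86408057

Reversing 75080468 gives 86408057.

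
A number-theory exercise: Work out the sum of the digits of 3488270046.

3+4+8+8+2+7+0+0+4+6 = 42

42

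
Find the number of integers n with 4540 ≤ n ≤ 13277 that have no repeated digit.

3514

The integers in [4540, 13277] that have no repeated digit: 4560, 4561, 4562, 4563, 4567, 4568, …, 13275, 13276.
3514 qualify.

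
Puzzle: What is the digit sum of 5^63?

170

5^63 = 108420217248550443400745280086994171142578125
Sum of its 45 digits: 170.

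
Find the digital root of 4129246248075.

9

4+1+2+9+2+4+6+2+4+8+0+7+5 = 54
5+4 = 9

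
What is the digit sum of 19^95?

568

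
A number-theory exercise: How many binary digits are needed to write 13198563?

24

13198563 in base 2 is 110010010110010011100011, which has 24 digits.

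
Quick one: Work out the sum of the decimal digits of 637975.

37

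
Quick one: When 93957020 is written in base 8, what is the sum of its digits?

38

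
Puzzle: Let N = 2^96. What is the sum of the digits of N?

127

2^96 = 79228162514264337593543950336
Sum of its 29 digits: 127.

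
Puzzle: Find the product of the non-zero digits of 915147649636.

9×1×5×1×4×7×6×4×9×6×3×6 = 29393280

29393280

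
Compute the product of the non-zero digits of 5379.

945

5×3×7×9 = 945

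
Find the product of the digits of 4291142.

576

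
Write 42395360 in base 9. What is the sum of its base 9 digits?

48

42395360 in base 9 is 87686445.
Digit sum: 8+7+6+8+6+4+4+5 = 48.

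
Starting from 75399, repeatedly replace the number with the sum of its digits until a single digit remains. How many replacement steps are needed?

2

75399 → 33 → 6 (2 steps)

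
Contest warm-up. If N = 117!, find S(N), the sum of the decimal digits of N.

117! = 3969937160808720895401959629498630647790406360168322301129748464310422041758630649341780708631240196854767624444057168110272995649603642560353748940315749184568295424000000000000000000000000000
Sum of its 193 digits: 738.

738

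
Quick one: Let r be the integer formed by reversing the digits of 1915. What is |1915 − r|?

3276

Reverse of 1915 is 5191.
|1915 − 5191| = 3276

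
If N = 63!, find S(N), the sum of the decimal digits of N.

333

63! = 1982608315404440064116146708361898137544773690227268628106279599612729753600000000000000
Sum of its 88 digits: 333.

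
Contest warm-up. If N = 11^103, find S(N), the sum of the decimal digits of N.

11^103 = 183419950243034416150615067760513065492078248272511988225179616219182853139141215180072943291117298699627331
Sum of its 108 digits: 443.

443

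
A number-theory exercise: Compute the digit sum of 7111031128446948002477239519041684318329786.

7+1+1+1+0+3+1+1+2+8+4+4+6+9+4+8+0+0+2+4+7+7+2+3+9+5+1+9+0+4+1+6+8+4+3+1+8+3+2+9+7+8+6 = 179

179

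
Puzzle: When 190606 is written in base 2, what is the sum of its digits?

190606 in base 2 is 101110100010001110.
Digit sum: 1+0+1+1+1+0+1+0+0+0+1+0+0+0+1+1+1+0 = 9.

9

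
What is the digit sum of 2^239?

2^239 = 883423532389192164791648750371459257913741948437809479060803100646309888
Sum of its 72 digits: 338.

338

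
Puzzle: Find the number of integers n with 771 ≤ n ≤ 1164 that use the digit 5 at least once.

The integers in [771, 1164] that use the digit 5 at least once: 775, 785, 795, 805, 815, 825, …, 1158, 1159.
75 qualify.

75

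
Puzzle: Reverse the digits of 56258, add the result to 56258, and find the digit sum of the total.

Reversal of 56258 is 85265; 56258 + 85265 = 141523.
Digit sum of 141523: 1+4+1+5+2+3 = 16.

16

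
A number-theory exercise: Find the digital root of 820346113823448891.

3

8+2+0+3+4+6+1+1+3+8+2+3+4+4+8+8+9+1 = 75
7+5 = 12
1+2 = 3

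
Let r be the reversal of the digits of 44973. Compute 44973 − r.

7029

Reverse of 44973 is 37944.
44973 − 37944 = 7029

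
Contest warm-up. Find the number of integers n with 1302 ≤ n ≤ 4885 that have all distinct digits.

1841

The integers in [1302, 4885] that have all distinct digits: 1302, 1304, 1305, 1306, 1307, 1308, …, 4876, 4879.
1841 qualify.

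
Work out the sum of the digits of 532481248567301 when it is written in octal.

532481248567301 in base 8 is 17104476352720005.
Digit sum: 1+7+1+0+4+4+7+6+3+5+2+7+2+0+0+0+5 = 54.

54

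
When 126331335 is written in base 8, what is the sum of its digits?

126331335 in base 8 is 741724707.
Digit sum: 7+4+1+7+2+4+7+0+7 = 39.

39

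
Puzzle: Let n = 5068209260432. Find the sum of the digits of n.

47

5+0+6+8+2+0+9+2+6+0+4+3+2 = 47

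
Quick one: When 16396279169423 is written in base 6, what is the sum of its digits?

16396279169423 in base 6 is 54512202514002235.
Digit sum: 5+4+5+1+2+2+0+2+5+1+4+0+0+2+2+3+5 = 43.

43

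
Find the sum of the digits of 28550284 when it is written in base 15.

28550284 in base 15 is 278E524.
Digit sum: 2+7+8+14+5+2+4 = 42.

42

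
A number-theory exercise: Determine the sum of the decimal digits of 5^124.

5^124 = 470197740328915003187494614888898271127466222708835008603500682511366903781890869140625
Sum of its 87 digits: 382.

382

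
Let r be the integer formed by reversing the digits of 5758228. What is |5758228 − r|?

2470347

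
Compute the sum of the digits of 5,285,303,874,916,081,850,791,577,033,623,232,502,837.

5+2+8+5+3+0+3+8+7+4+9+1+6+0+8+1+8+5+0+7+9+1+5+7+7+0+3+3+6+2+3+2+3+2+5+0+2+8+3+7 = 168

168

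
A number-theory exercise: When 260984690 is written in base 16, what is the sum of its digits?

65

260984690 in base 16 is F8E4F72.
Digit sum: 15+8+14+4+15+7+2 = 65.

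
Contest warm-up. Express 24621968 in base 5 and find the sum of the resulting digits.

20

24621968 in base 5 is 22300400333.
Digit sum: 2+2+3+0+0+4+0+0+3+3+3 = 20.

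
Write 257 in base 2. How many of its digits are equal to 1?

257 in base 2 is 100000001.
The digit 1 appears 2 times.

2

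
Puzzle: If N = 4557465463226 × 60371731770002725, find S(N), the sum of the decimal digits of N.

4557465463226 × 60371731770002725 = 275142082496931289983407290850
Sum of its 30 digits: 137.

137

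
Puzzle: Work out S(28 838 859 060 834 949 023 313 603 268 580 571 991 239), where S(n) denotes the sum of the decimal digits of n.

190

2+8+8+3+8+8+5+9+0+6+0+8+3+4+9+4+9+0+2+3+3+1+3+6+0+3+2+6+8+5+8+0+5+7+1+9+9+1+2+3+9 = 190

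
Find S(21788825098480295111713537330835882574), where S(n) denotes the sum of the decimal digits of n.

2+1+7+8+8+8+2+5+0+9+8+4+8+0+2+9+5+1+1+1+7+1+3+5+3+7+3+3+0+8+3+5+8+8+2+5+7+4 = 171

171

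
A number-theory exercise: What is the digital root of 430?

4+3+0 = 7

7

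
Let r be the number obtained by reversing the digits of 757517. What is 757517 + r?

1473274

Reverse of 757517 is 715757.
757517 + 715757 = 1473274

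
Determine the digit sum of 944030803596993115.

79

9+4+4+0+3+0+8+0+3+5+9+6+9+9+3+1+1+5 = 79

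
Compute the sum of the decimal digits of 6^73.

6^73 = 638324153542299148846280854514738362441007133779155746816
Sum of its 57 digits: 252.

252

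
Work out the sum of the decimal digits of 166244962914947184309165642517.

1+6+6+2+4+4+9+6+2+9+1+4+9+4+7+1+8+4+3+0+9+1+6+5+6+4+2+5+1+7 = 136

136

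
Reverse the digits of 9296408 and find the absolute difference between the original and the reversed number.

Reverse of 9296408 is 8046929.
|9296408 − 8046929| = 1249479

1249479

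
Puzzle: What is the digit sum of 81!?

81! = 5797126020747367985879734231578109105412357244731625958745865049716390179693892056256184534249745940480000000000000000000
Sum of its 121 digits: 486.

486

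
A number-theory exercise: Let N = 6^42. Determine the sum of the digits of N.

6^42 = 481229803398374426442198455156736
Sum of its 33 digits: 153.

153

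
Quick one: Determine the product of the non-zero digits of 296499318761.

2×9×6×4×9×9×3×1×8×7×6×1 = 35271936

35271936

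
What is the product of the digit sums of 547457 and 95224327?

1088

S(547457) = 5+4+7+4+5+7 = 32.
S(95224327) = 9+5+2+2+4+3+2+7 = 34.
32 · 34 = 1088.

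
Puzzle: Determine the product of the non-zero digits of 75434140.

7×5×4×3×4×1×4 = 6720

6720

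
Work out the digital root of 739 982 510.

8

7+3+9+9+8+2+5+1+0 = 44
4+4 = 8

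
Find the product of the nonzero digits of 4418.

4×4×1×8 = 128

128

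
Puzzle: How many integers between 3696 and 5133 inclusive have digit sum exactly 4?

1

The integers in [3696, 5133] that have digit sum exactly 4: 4000.
1 qualifies.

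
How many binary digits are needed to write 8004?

8004 in base 2 is 1111101000100, which has 13 digits.

13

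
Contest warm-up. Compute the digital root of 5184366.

6

5+1+8+4+3+6+6 = 33
3+3 = 6
(Equivalently, 5184366 mod 9 = 6.)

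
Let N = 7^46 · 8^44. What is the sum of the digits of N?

340

7^46 · 8^44 = 4078207023984192866288300702872740142701310728116251268987697161898736016687104
Sum of its 79 digits: 340.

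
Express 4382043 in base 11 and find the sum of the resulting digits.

23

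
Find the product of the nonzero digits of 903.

9×3 = 27

27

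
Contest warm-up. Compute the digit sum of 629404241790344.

59

6+2+9+4+0+4+2+4+1+7+9+0+3+4+4 = 59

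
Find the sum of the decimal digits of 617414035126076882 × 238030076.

106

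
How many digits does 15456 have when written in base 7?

5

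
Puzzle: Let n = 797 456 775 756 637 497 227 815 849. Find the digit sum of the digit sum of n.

13

First digit sum: 157.
1+5+7 = 13.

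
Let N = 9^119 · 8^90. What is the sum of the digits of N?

819

9^119 · 8^90 = 680702667590017108810215610357279141735278101055280133971342657094529466728392221801241005799907448027140082838330715390819142432880462558732912225685191765191048654864726940636429473543656308736
Sum of its 195 digits: 819.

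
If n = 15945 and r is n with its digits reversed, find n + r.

70896

Reverse of 15945 is 54951.
15945 + 54951 = 70896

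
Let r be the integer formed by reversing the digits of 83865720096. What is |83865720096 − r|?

Reverse of 83865720096 is 69002756838.
|83865720096 − 69002756838| = 14862963258

14862963258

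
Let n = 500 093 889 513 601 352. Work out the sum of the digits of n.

5+0+0+0+9+3+8+8+9+5+1+3+6+0+1+3+5+2 = 68

68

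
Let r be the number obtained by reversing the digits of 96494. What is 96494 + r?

145963

Reverse of 96494 is 49469.
96494 + 49469 = 145963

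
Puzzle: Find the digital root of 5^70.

4

The digital root of n equals n mod 9 (or 9 when 9 | n), so we need 5^70 mod 9.
5^70 ≡ 4 (mod 9), so the digital root is 4.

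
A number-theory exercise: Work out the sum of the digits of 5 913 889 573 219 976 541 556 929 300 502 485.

165

5+9+1+3+8+8+9+5+7+3+2+1+9+9+7+6+5+4+1+5+5+6+9+2+9+3+0+0+5+0+2+4+8+5 = 165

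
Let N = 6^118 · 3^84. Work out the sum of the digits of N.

6^118 · 3^84 = 794388487693310908769801509259979594893478502818039785605341916080149195638187508965124752328048794246596937194313722383235647799296
Sum of its 132 digits: 666.

666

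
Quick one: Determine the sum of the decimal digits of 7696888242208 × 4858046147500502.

134

7696888242208 × 4858046147500502 = 37391838272800485131577588416
Sum of its 29 digits: 134.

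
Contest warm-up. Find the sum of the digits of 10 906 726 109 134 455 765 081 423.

99

1+0+9+0+6+7+2+6+1+0+9+1+3+4+4+5+5+7+6+5+0+8+1+4+2+3 = 99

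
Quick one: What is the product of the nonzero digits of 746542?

6720

7×4×6×5×4×2 = 6720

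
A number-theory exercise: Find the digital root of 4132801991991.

4+1+3+2+8+0+1+9+9+1+9+9+1 = 57
5+7 = 12
1+2 = 3

3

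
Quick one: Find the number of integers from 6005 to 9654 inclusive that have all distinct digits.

The integers in [6005, 9654] that have all distinct digits: 6012, 6013, 6014, 6015, 6017, 6018, …, 9653, 9654.
1888 qualify.

1888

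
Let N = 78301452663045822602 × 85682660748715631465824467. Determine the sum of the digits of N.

78301452663045822602 × 85682660748715631465824467 = 6709076804659371357731197223459542772153203134
Sum of its 46 digits: 195.

195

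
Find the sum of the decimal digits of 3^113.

207

3^113 = 821678234986022501332043817791314604358242170799200323
Sum of its 54 digits: 207.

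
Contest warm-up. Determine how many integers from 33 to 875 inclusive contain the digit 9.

The integers in [33, 875] that contain the digit 9: 39, 49, 59, 69, 79, 89, …, 859, 869.
156 qualify.

156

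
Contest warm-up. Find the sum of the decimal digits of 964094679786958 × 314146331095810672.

142

964094679786958 × 314146331095810672 = 302866806484063276493111262815776
Sum of its 33 digits: 142.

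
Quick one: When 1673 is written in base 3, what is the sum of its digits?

1673 in base 3 is 2021222.
Digit sum: 2+0+2+1+2+2+2 = 11.

11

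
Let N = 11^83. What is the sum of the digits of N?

329

11^83 = 272642068561325511040414333102035297723974312150221630961592079858794196687001936022131
Sum of its 87 digits: 329.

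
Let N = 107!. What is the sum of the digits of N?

107! = 12265202031961379393517517010387338887131568154382945052653251412013535324922144249034658613287059061933743916719318560380966506520420000368175349760000000000000000000000000
Sum of its 173 digits: 594.

594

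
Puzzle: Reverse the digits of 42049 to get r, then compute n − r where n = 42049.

-51975

Reverse of 42049 is 94024.
42049 − 94024 = -51975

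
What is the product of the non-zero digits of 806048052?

15360

8×6×4×8×5×2 = 15360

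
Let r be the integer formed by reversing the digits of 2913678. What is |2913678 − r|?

5849514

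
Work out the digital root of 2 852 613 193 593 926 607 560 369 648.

8

2+8+5+2+6+1+3+1+9+3+5+9+3+9+2+6+6+0+7+5+6+0+3+6+9+6+4+8 = 134
1+3+4 = 8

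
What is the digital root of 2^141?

8

The digital root of n equals n mod 9 (or 9 when 9 | n), so we need 2^141 mod 9.
2^141 ≡ 8 (mod 9), so the digital root is 8.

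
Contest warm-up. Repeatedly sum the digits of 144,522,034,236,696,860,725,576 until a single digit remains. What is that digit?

4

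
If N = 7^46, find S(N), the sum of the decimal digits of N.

7^46 = 749048330965186233494494102694564493649
Sum of its 39 digits: 187.

187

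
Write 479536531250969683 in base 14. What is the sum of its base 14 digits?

75

479536531250969683 in base 14 is 31224B1D46A84231.
Digit sum: 3+1+2+2+4+11+1+13+4+6+10+8+4+2+3+1 = 75.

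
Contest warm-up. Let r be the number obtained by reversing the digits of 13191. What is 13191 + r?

32322

Reverse of 13191 is 19131.
13191 + 19131 = 32322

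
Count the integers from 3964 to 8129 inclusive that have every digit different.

The integers in [3964, 8129] that have every digit different: 3964, 3965, 3967, 3968, 3970, 3971, …, 8127, 8129.
2104 qualify.

2104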